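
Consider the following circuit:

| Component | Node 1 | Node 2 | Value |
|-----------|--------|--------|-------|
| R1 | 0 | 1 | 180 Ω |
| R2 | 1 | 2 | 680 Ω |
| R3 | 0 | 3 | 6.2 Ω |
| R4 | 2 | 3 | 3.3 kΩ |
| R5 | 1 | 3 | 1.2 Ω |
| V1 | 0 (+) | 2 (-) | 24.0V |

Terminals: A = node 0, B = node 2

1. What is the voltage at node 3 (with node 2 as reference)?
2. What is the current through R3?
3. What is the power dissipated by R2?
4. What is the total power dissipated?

Nodal analysis, taking node 2 as the 0 V reference.
Source V1 fixes V_0 = 24 V.
KCL at each unknown node (sum of currents leaving = 0; resistances in Ω):
  Node 1: (V_1 - 24)/180 + (V_1 - 0)/680 + (V_1 - V_3)/1.2 = 0
  Node 3: (V_3 - 24)/6.2 + (V_3 - 0)/3300 + (V_3 - V_1)/1.2 = 0
Collecting terms (coefficients in siemens):
  0.8404·V_1 - 0.8333·V_3 = 0.1333
  0.9949·V_3 - 0.8333·V_1 = 3.871
Determinant D = (0.8404)(0.9949) - (-0.8333)(-0.8333) = 0.1417
V_1 = [(0.1333)(0.9949) - (-0.8333)(3.871)]/D = 23.71 V
V_3 = [(0.8404)(3.871) - (0.1333)(-0.8333)]/D = 23.75 V
Part 1:
  Read off the nodal solution: V_3 = 23.75 V
Part 2:
  I_R3 = (V_0 - V_3)/R3 = (24 - 23.75)/6.2 = 0.04045 A
  Magnitude: I_R3 = 0.04045 A
Part 3:
  I_R2 = (V_1 - V_2)/R2 = (23.71 - 0)/680 = 0.03487 A
  P_R2 = I_R2² × R2 = (0.03487)² × 680 = 0.8267 W
Part 4:
  Power in each resistor, P = (ΔV)²/R:
    P_R1 = (24 - 23.71)²/180 = 0.0004694 W
    P_R2 = (23.71 - 0)²/680 = 0.8267 W
    P_R3 = (24 - 23.75)²/6.2 = 0.01014 W
    P_R4 = (0 - 23.75)²/3300 = 0.1709 W
    P_R5 = (23.71 - 23.75)²/1.2 = 0.001327 W
  P_total = P_R1 + P_R2 + P_R3 + P_R4 + P_R5 = 1.01 W

Final answers:
1. V_3 = 23.75 V
2. I_R3 = 0.04045 A
3. P_R2 = 0.8267 W
4. P_total = 1.01 W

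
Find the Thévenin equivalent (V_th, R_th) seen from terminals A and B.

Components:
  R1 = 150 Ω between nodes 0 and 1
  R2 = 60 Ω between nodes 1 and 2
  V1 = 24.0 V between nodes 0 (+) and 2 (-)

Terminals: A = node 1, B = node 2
Step 1 — V_th is the open-circuit voltage V_A - V_B (nothing connected across the terminals).
Nodal analysis, taking node 2 as the 0 V reference.
Source V1 fixes V_0 = 24 V.
KCL at each unknown node (sum of currents leaving = 0; resistances in Ω):
  Node 1: (V_1 - 24)/150 + (V_1 - 0)/60 = 0
Collecting terms: 0.02333 × V_1 = 0.16  =>  V_1 = 6.857 V
V_th = V_1 - V_2 = 6.857 - 0 = 6.857 V
Step 2 — R_th: zero the source — replace V1 by a short circuit (node 2 merges into node 0) — and find the resistance seen between A (node 1) and B (node 0).
Reduce the network between node 1 (A) and node 0 (B) by series/parallel combination:
  Rp1 = R1 ‖ R2 (parallel, both between nodes 0 and 1) = 1/(1/150 + 1/60) = 42.86 Ω
R_th = 42.86 Ω

Final answer: V_th = 6.857 V, R_th = 42.86 Ω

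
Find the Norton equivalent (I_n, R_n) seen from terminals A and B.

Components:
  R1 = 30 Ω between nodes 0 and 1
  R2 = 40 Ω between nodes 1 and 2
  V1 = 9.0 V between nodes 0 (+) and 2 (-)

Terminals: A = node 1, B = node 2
Find the Thévenin equivalent first; then I_n = V_th/R_th and R_n = R_th.
Step 1 — V_th is the open-circuit voltage V_A - V_B (nothing connected across the terminals).
Nodal analysis, taking node 2 as the 0 V reference.
Source V1 fixes V_0 = 9 V.
KCL at each unknown node (sum of currents leaving = 0; resistances in Ω):
  Node 1: (V_1 - 9)/30 + (V_1 - 0)/40 = 0
Collecting terms: 0.05833 × V_1 = 0.3  =>  V_1 = 5.143 V
V_th = V_1 - V_2 = 5.143 - 0 = 5.143 V
Step 2 — R_th: zero the source — replace V1 by a short circuit (node 2 merges into node 0) — and find the resistance seen between A (node 1) and B (node 0).
Reduce the network between node 1 (A) and node 0 (B) by series/parallel combination:
  Rp1 = R1 ‖ R2 (parallel, both between nodes 0 and 1) = 1/(1/30 + 1/40) = 17.14 Ω
R_th = 17.14 Ω
I_n = V_th/R_th = 5.143/17.14 = 0.3 A, and R_n = R_th = 17.14 Ω

Final answer: I_n = 0.3 A, R_n = 17.14 Ω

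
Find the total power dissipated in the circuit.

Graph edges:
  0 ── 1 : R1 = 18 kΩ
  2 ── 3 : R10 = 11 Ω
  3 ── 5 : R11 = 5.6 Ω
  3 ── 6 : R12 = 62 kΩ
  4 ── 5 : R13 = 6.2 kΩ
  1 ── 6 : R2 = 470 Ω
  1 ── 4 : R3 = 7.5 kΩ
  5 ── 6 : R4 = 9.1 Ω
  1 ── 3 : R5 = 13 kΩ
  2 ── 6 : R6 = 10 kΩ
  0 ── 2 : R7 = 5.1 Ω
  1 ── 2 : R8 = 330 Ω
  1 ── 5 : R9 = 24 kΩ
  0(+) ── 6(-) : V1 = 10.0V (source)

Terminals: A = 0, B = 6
Nodal analysis, taking node 6 as the 0 V reference.
Source V1 fixes V_0 = 10 V.
KCL at each unknown node (sum of currents leaving = 0; resistances in Ω):
  Node 1: (V_1 - 10)/18000 + (V_1 - 0)/470 + (V_1 - V_4)/7500 + (V_1 - V_3)/13000 + (V_1 - V_2)/330 + (V_1 - V_5)/24000 = 0
  Node 2: (V_2 - 0)/10000 + (V_2 - 10)/5.1 + (V_2 - V_1)/330 + (V_2 - V_3)/11 = 0
  Node 3: (V_3 - V_1)/13000 + (V_3 - V_2)/11 + (V_3 - V_5)/5.6 + (V_3 - 0)/62000 = 0
  Node 4: (V_4 - V_1)/7500 + (V_4 - V_5)/6200 = 0
  Node 5: (V_5 - 0)/9.1 + (V_5 - V_1)/24000 + (V_5 - V_3)/5.6 + (V_5 - V_4)/6200 = 0
Collecting terms (coefficients in siemens):
  0.005465·V_1 - 0.00303·V_2 - 0.00007692·V_3 - 0.0001333·V_4 - 0.00004167·V_5 = 0.0005556
  0.2901·V_2 - 0.00303·V_1 - 0.09091·V_3 = 1.961
  0.2696·V_3 - 0.00007692·V_1 - 0.09091·V_2 - 0.1786·V_5 = 0
  0.0002946·V_4 - 0.0001333·V_1 - 0.0001613·V_5 = 0
  0.2887·V_5 - 0.00004167·V_1 - 0.1786·V_3 - 0.0001613·V_4 = 0
Solving these 5 simultaneous equations (Gaussian elimination) gives:
  V_1 = 4.884 V, V_2 = 8.297 V, V_3 = 4.746 V, V_4 = 3.819 V
  V_5 = 2.939 V
Power in each resistor, P = (ΔV)²/R:
  P_R1 = (10 - 4.884)²/18000 = 0.001454 W
  P_R2 = (4.884 - 0)²/470 = 0.05076 W
  P_R3 = (4.884 - 3.819)²/7500 = 0.0001512 W
  P_R4 = (2.939 - 0)²/9.1 = 0.9491 W
  P_R5 = (4.884 - 4.746)²/13000 = 0.000001466 W
  P_R6 = (8.297 - 0)²/10000 = 0.006884 W
  P_R7 = (10 - 8.297)²/5.1 = 0.5688 W
  P_R8 = (4.884 - 8.297)²/330 = 0.03529 W
  P_R9 = (4.884 - 2.939)²/24000 = 0.0001577 W
  P_R10 = (8.297 - 4.746)²/11 = 1.146 W
  P_R11 = (4.746 - 2.939)²/5.6 = 0.5832 W
  P_R12 = (4.746 - 0)²/62000 = 0.0003633 W
  P_R13 = (3.819 - 2.939)²/6200 = 0.000125 W
P_total = P_R1 + P_R2 + P_R3 + P_R4 + P_R5 + P_R6 + P_R7 + P_R8 + P_R9 + P_R10 + P_R11 + P_R12 + P_R13 = 3.342 W

Final answer: 3.342 W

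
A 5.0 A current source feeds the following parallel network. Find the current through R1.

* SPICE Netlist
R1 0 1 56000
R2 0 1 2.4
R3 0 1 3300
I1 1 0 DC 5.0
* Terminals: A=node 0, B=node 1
All resistors sit directly between nodes 0 and 1, so they are in parallel and share one voltage V; the full source current 5 A splits among them.
1/R_par = 1/56000 + 1/2.4 + 1/3300 = 0.417 S  =>  R_par = 2.398 Ω
V = I × R_par = 5 × 2.398 = 11.99 V
I_R1 = V/R1 = 11.99/56000 = 0.0002141 A

Final answer: 0.0002141 A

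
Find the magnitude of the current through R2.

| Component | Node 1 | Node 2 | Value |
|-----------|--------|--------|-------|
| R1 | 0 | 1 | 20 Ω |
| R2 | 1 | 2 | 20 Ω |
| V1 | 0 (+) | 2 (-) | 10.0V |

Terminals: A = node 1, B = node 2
Nodal analysis, taking node 2 as the 0 V reference.
Source V1 fixes V_0 = 10 V.
KCL at each unknown node (sum of currents leaving = 0; resistances in Ω):
  Node 1: (V_1 - 10)/20 + (V_1 - 0)/20 = 0
Collecting terms: 0.1 × V_1 = 0.5  =>  V_1 = 5 V
I_R2 = (V_1 - V_2)/R2 = (5 - 0)/20 = 0.25 A
|I_R2| = 0.25 A

Final answer: |I_R2| = 0.25 A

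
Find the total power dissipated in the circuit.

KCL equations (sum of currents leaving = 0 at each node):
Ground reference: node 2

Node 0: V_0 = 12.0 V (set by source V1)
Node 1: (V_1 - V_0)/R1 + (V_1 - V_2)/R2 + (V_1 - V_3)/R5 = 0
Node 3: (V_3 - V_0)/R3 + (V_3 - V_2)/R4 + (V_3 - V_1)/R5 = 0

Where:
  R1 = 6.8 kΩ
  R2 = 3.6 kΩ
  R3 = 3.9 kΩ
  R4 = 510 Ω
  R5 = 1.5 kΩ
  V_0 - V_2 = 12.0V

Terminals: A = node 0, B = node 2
Nodal analysis, taking node 2 as the 0 V reference.
Source V1 fixes V_0 = 12 V.
KCL at each unknown node (sum of currents leaving = 0; resistances in Ω):
  Node 1: (V_1 - 12)/6800 + (V_1 - 0)/3600 + (V_1 - V_3)/1500 = 0
  Node 3: (V_3 - 12)/3900 + (V_3 - 0)/510 + (V_3 - V_1)/1500 = 0
Collecting terms (coefficients in siemens):
  0.001092·V_1 - 0.0006667·V_3 = 0.001765
  0.002884·V_3 - 0.0006667·V_1 = 0.003077
Determinant D = (0.001092)(0.002884) - (-0.0006667)(-0.0006667) = 0.000002703
V_1 = [(0.001765)(0.002884) - (-0.0006667)(0.003077)]/D = 2.641 V
V_3 = [(0.001092)(0.003077) - (0.001765)(-0.0006667)]/D = 1.678 V
Power in each resistor, P = (ΔV)²/R:
  P_R1 = (12 - 2.641)²/6800 = 0.01288 W
  P_R2 = (2.641 - 0)²/3600 = 0.001938 W
  P_R3 = (12 - 1.678)²/3900 = 0.02732 W
  P_R4 = (0 - 1.678)²/510 = 0.005518 W
  P_R5 = (2.641 - 1.678)²/1500 = 0.0006193 W
P_total = P_R1 + P_R2 + P_R3 + P_R4 + P_R5 = 0.04828 W

Final answer: 0.04828 W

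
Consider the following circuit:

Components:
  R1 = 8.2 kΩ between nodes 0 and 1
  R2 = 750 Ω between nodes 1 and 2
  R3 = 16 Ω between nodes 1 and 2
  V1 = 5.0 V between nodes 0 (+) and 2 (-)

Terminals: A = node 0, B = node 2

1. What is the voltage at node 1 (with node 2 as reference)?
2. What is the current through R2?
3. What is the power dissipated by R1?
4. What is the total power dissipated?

Nodal analysis, taking node 2 as the 0 V reference.
Source V1 fixes V_0 = 5 V.
KCL at each unknown node (sum of currents leaving = 0; resistances in Ω):
  Node 1: (V_1 - 5)/8200 + (V_1 - 0)/750 + (V_1 - 0)/16 = 0
Collecting terms: 0.06396 × V_1 = 0.0006098  =>  V_1 = 0.009534 V
Part 1:
  Read off the nodal solution: V_1 = 0.009534 V
Part 2:
  I_R2 = (V_1 - V_2)/R2 = (0.009534 - 0)/750 = 0.00001271 A
  Magnitude: I_R2 = 0.00001271 A
Part 3:
  I_R1 = (V_0 - V_1)/R1 = (5 - 0.009534)/8200 = 0.0006086 A
  P_R1 = I_R1² × R1 = (0.0006086)² × 8200 = 0.003037 W
Part 4:
  Power in each resistor, P = (ΔV)²/R:
    P_R1 = (5 - 0.009534)²/8200 = 0.003037 W
    P_R2 = (0.009534 - 0)²/750 = 0.0000001212 W
    P_R3 = (0.009534 - 0)²/16 = 0.000005681 W
  P_total = P_R1 + P_R2 + P_R3 = 0.003043 W

Final answers:
1. V_1 = 0.009534 V
2. I_R2 = 1.271e-05 A
3. P_R1 = 0.003037 W
4. P_total = 0.003043 W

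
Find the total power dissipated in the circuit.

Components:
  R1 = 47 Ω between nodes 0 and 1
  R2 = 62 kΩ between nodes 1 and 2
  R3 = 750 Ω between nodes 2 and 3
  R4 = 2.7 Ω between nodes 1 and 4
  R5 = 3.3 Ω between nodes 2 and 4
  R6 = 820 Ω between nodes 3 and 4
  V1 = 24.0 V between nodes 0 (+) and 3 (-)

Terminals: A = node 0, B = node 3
Nodal analysis, taking node 3 as the 0 V reference.
Source V1 fixes V_0 = 24 V.
KCL at each unknown node (sum of currents leaving = 0; resistances in Ω):
  Node 1: (V_1 - 24)/47 + (V_1 - V_2)/62000 + (V_1 - V_4)/2.7 = 0
  Node 2: (V_2 - V_1)/62000 + (V_2 - 0)/750 + (V_2 - V_4)/3.3 = 0
  Node 4: (V_4 - V_1)/2.7 + (V_4 - V_2)/3.3 + (V_4 - 0)/820 = 0
Collecting terms (coefficients in siemens):
  0.3917·V_1 - 0.00001613·V_2 - 0.3704·V_4 = 0.5106
  0.3044·V_2 - 0.00001613·V_1 - 0.303·V_4 = 0
  0.6746·V_4 - 0.3704·V_1 - 0.303·V_2 = 0
Solving these 3 simultaneous equations (Gaussian elimination) gives:
  V_1 = 21.45 V, V_2 = 21.21 V, V_4 = 21.3 V
Power in each resistor, P = (ΔV)²/R:
  P_R1 = (24 - 21.45)²/47 = 0.1384 W
  P_R2 = (21.45 - 21.21)²/62000 = 0.0000009275 W
  P_R3 = (21.21 - 0)²/750 = 0.5998 W
  P_R4 = (21.45 - 21.3)²/2.7 = 0.007948 W
  P_R5 = (21.21 - 21.3)²/3.3 = 0.002638 W
  P_R6 = (0 - 21.3)²/820 = 0.5535 W
P_total = P_R1 + P_R2 + P_R3 + P_R4 + P_R5 + P_R6 = 1.302 W

Final answer: 1.302 W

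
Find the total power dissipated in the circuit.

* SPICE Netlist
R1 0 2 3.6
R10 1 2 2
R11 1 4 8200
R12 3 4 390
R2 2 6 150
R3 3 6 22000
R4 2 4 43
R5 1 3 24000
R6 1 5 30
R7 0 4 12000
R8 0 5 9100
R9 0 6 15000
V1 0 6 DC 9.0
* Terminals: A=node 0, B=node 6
Nodal analysis, taking node 6 as the 0 V reference.
Source V1 fixes V_0 = 9 V.
KCL at each unknown node (sum of currents leaving = 0; resistances in Ω):
  Node 1: (V_1 - V_3)/24000 + (V_1 - V_5)/30 + (V_1 - V_2)/2 + (V_1 - V_4)/8200 = 0
  Node 2: (V_2 - 9)/3.6 + (V_2 - 0)/150 + (V_2 - V_4)/43 + (V_2 - V_1)/2 = 0
  Node 3: (V_3 - 0)/22000 + (V_3 - V_1)/24000 + (V_3 - V_4)/390 = 0
  Node 4: (V_4 - V_2)/43 + (V_4 - 9)/12000 + (V_4 - V_1)/8200 + (V_4 - V_3)/390 = 0
  Node 5: (V_5 - V_1)/30 + (V_5 - 9)/9100 = 0
Collecting terms (coefficients in siemens):
  0.5335·V_1 - 0.5·V_2 - 0.00004167·V_3 - 0.000122·V_4 - 0.03333·V_5 = 0
  0.8077·V_2 - 0.5·V_1 - 0.02326·V_4 = 2.5
  0.002651·V_3 - 0.00004167·V_1 - 0.002564·V_4 = 0
  0.02603·V_4 - 0.000122·V_1 - 0.02326·V_2 - 0.002564·V_3 = 0.00075
  0.03344·V_5 - 0.03333·V_1 = 0.000989
Solving these 5 simultaneous equations (Gaussian elimination) gives:
  V_1 = 8.788 V, V_2 = 8.788 V, V_3 = 8.622 V, V_4 = 8.772 V
  V_5 = 8.789 V
Power in each resistor, P = (ΔV)²/R:
  P_R1 = (9 - 8.788)²/3.6 = 0.0125 W
  P_R2 = (8.788 - 0)²/150 = 0.5148 W
  P_R3 = (8.622 - 0)²/22000 = 0.003379 W
  P_R4 = (8.788 - 8.772)²/43 = 0.000005701 W
  P_R5 = (8.788 - 8.622)²/24000 = 0.000001146 W
  P_R6 = (8.788 - 8.789)²/30 = 0.0000000162 W
  P_R7 = (9 - 8.772)²/12000 = 0.000004325 W
  P_R8 = (9 - 8.789)²/9100 = 0.000004913 W
  P_R9 = (9 - 0)²/15000 = 0.0054 W
  P_R10 = (8.788 - 8.788)²/2 = 0.0000000004154 W
  P_R11 = (8.788 - 8.772)²/8200 = 0.00000003 W
  P_R12 = (8.622 - 8.772)²/390 = 0.00005781 W
P_total = P_R1 + P_R2 + P_R3 + P_R4 + P_R5 + P_R6 + P_R7 + P_R8 + P_R9 + P_R10 + P_R11 + P_R12 = 0.5362 W

Final answer: 0.5362 W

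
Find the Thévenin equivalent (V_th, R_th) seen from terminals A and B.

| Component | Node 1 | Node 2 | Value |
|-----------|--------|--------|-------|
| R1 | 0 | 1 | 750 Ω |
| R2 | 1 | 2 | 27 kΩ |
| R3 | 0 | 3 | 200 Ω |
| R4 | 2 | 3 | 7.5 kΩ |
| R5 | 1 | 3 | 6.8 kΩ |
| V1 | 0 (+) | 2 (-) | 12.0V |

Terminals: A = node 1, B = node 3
Step 1 — V_th is the open-circuit voltage V_A - V_B (nothing connected across the terminals).
Nodal analysis, taking node 2 as the 0 V reference.
Source V1 fixes V_0 = 12 V.
KCL at each unknown node (sum of currents leaving = 0; resistances in Ω):
  Node 1: (V_1 - 12)/750 + (V_1 - 0)/27000 + (V_1 - V_3)/6800 = 0
  Node 3: (V_3 - 12)/200 + (V_3 - 0)/7500 + (V_3 - V_1)/6800 = 0
Collecting terms (coefficients in siemens):
  0.001517·V_1 - 0.0001471·V_3 = 0.016
  0.00528·V_3 - 0.0001471·V_1 = 0.06
Determinant D = (0.001517)(0.00528) - (-0.0001471)(-0.0001471) = 0.000007991
V_1 = [(0.016)(0.00528) - (-0.0001471)(0.06)]/D = 11.68 V
V_3 = [(0.001517)(0.06) - (0.016)(-0.0001471)]/D = 11.69 V
V_th = V_1 - V_3 = 11.68 - 11.69 = -0.01112 V
Step 2 — R_th: zero the source — replace V1 by a short circuit (node 2 merges into node 0) — and find the resistance seen between A (node 1) and B (node 3).
Reduce the network between node 1 (A) and node 3 (B) by series/parallel combination:
  Rp1 = R1 ‖ R2 (parallel, both between nodes 0 and 1) = 1/(1/750 + 1/27000) = 729.7 Ω
  Rp2 = R3 ‖ R4 (parallel, both between nodes 0 and 3) = 1/(1/200 + 1/7500) = 194.8 Ω
  Rs1 = Rp1 + Rp2 (series, joined only at node 0) = 729.7 + 194.8 = 924.5 Ω
  Rp3 = R5 ‖ Rs1 (parallel, both between nodes 1 and 3) = 1/(1/6800 + 1/924.5) = 813.9 Ω
R_th = 813.9 Ω

Final answer: V_th = -0.01112 V, R_th = 813.9 Ω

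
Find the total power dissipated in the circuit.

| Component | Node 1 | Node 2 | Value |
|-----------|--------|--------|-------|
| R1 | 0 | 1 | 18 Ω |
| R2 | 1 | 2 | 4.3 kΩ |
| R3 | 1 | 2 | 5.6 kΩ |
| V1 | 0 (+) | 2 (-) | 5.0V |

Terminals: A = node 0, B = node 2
Nodal analysis, taking node 2 as the 0 V reference.
Source V1 fixes V_0 = 5 V.
KCL at each unknown node (sum of currents leaving = 0; resistances in Ω):
  Node 1: (V_1 - 5)/18 + (V_1 - 0)/4300 + (V_1 - 0)/5600 = 0
Collecting terms: 0.05597 × V_1 = 0.2778  =>  V_1 = 4.963 V
Power in each resistor, P = (ΔV)²/R:
  P_R1 = (5 - 4.963)²/18 = 0.00007495 W
  P_R2 = (4.963 - 0)²/4300 = 0.005729 W
  P_R3 = (4.963 - 0)²/5600 = 0.004399 W
P_total = P_R1 + P_R2 + P_R3 = 0.0102 W

Final answer: 0.0102 W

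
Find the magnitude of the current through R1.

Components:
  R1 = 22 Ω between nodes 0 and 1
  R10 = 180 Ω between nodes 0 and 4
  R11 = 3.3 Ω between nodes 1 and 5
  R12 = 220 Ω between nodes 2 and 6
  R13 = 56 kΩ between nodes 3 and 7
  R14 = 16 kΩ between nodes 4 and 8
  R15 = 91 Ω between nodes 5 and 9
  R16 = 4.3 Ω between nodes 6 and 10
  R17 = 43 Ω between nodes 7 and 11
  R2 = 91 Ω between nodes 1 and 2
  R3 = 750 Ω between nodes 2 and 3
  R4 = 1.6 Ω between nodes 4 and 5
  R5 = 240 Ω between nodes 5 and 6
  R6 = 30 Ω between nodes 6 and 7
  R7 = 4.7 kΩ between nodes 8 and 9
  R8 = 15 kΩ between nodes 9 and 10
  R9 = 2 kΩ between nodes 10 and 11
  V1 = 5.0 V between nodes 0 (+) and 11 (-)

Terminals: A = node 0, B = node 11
Nodal analysis, taking node 11 as the 0 V reference.
Source V1 fixes V_0 = 5 V.
KCL at each unknown node (sum of currents leaving = 0; resistances in Ω):
  Node 1: (V_1 - 5)/22 + (V_1 - V_2)/91 + (V_1 - V_5)/3.3 = 0
  Node 2: (V_2 - V_1)/91 + (V_2 - V_3)/750 + (V_2 - V_6)/220 = 0
  Node 3: (V_3 - V_2)/750 + (V_3 - V_7)/56000 = 0
  Node 4: (V_4 - V_5)/1.6 + (V_4 - 5)/180 + (V_4 - V_8)/16000 = 0
  Node 5: (V_5 - V_4)/1.6 + (V_5 - V_6)/240 + (V_5 - V_1)/3.3 + (V_5 - V_9)/91 = 0
  Node 6: (V_6 - V_5)/240 + (V_6 - V_7)/30 + (V_6 - V_2)/220 + (V_6 - V_10)/4.3 = 0
  Node 7: (V_7 - V_6)/30 + (V_7 - V_3)/56000 + (V_7 - 0)/43 = 0
  Node 8: (V_8 - V_9)/4700 + (V_8 - V_4)/16000 = 0
  Node 9: (V_9 - V_8)/4700 + (V_9 - V_10)/15000 + (V_9 - V_5)/91 = 0
  Node 10: (V_10 - V_9)/15000 + (V_10 - 0)/2000 + (V_10 - V_6)/4.3 = 0
Collecting terms (coefficients in siemens):
  0.3595·V_1 - 0.01099·V_2 - 0.303·V_5 = 0.2273
  0.01687·V_2 - 0.01099·V_1 - 0.001333·V_3 - 0.004545·V_6 = 0
  0.001351·V_3 - 0.001333·V_2 - 0.00001786·V_7 = 0
  0.6306·V_4 - 0.625·V_5 - 0.0000625·V_8 = 0.02778
  0.9432·V_5 - 0.303·V_1 - 0.625·V_4 - 0.004167·V_6 - 0.01099·V_9 = 0
  0.2746·V_6 - 0.004545·V_2 - 0.004167·V_5 - 0.03333·V_7 - 0.2326·V_10 = 0
  0.05661·V_7 - 0.00001786·V_3 - 0.03333·V_6 = 0
  0.0002753·V_8 - 0.0000625·V_4 - 0.0002128·V_9 = 0
  0.01127·V_9 - 0.01099·V_5 - 0.0002128·V_8 - 0.00006667·V_10 = 0
  0.2331·V_10 - 0.2326·V_6 - 0.00006667·V_9 = 0
Solving these 10 simultaneous equations (Gaussian elimination) gives:
  V_1 = 4.567 V, V_2 = 3.686 V, V_3 = 3.649 V, V_4 = 4.538 V
  V_5 = 4.534 V, V_6 = 1.566 V, V_7 = 0.9231 V, V_8 = 4.521 V
  V_9 = 4.516 V, V_10 = 1.563 V
I_R1 = (V_0 - V_1)/R1 = (5 - 4.567)/22 = 0.01968 A
|I_R1| = 0.01968 A

Final answer: |I_R1| = 0.01968 A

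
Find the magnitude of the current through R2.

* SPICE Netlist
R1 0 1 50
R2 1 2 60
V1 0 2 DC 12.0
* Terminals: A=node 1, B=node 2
Nodal analysis, taking node 2 as the 0 V reference.
Source V1 fixes V_0 = 12 V.
KCL at each unknown node (sum of currents leaving = 0; resistances in Ω):
  Node 1: (V_1 - 12)/50 + (V_1 - 0)/60 = 0
Collecting terms: 0.03667 × V_1 = 0.24  =>  V_1 = 6.545 V
I_R2 = (V_1 - V_2)/R2 = (6.545 - 0)/60 = 0.1091 A
|I_R2| = 0.1091 A

Final answer: |I_R2| = 0.1091 A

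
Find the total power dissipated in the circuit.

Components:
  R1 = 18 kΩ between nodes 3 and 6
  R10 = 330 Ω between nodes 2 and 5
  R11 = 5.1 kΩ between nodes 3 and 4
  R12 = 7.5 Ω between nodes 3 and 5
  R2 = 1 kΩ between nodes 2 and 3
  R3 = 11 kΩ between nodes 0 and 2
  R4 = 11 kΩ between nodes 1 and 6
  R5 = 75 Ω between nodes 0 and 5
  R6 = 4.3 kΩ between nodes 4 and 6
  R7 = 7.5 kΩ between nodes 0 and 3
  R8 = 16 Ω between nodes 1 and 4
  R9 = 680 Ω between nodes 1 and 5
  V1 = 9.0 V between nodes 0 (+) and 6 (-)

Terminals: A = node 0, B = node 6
Nodal analysis, taking node 6 as the 0 V reference.
Source V1 fixes V_0 = 9 V.
KCL at each unknown node (sum of currents leaving = 0; resistances in Ω):
  Node 1: (V_1 - 0)/11000 + (V_1 - V_4)/16 + (V_1 - V_5)/680 = 0
  Node 2: (V_2 - V_3)/1000 + (V_2 - 9)/11000 + (V_2 - V_5)/330 = 0
  Node 3: (V_3 - 0)/18000 + (V_3 - V_2)/1000 + (V_3 - 9)/7500 + (V_3 - V_4)/5100 + (V_3 - V_5)/7.5 = 0
  Node 4: (V_4 - 0)/4300 + (V_4 - V_1)/16 + (V_4 - V_3)/5100 = 0
  Node 5: (V_5 - 9)/75 + (V_5 - V_1)/680 + (V_5 - V_2)/330 + (V_5 - V_3)/7.5 = 0
Collecting terms (coefficients in siemens):
  0.06406·V_1 - 0.0625·V_4 - 0.001471·V_5 = 0
  0.004121·V_2 - 0.001·V_3 - 0.00303·V_5 = 0.0008182
  0.1347·V_3 - 0.001·V_2 - 0.0001961·V_4 - 0.1333·V_5 = 0.0012
  0.06293·V_4 - 0.0625·V_1 - 0.0001961·V_3 = 0
  0.1512·V_5 - 0.001471·V_1 - 0.00303·V_2 - 0.1333·V_3 = 0.12
Solving these 5 simultaneous equations (Gaussian elimination) gives:
  V_1 = 7.365 V, V_2 = 8.792 V, V_3 = 8.783 V, V_4 = 7.342 V
  V_5 = 8.789 V
Power in each resistor, P = (ΔV)²/R:
  P_R1 = (8.783 - 0)²/18000 = 0.004286 W
  P_R2 = (8.792 - 8.783)²/1000 = 0.00000007785 W
  P_R3 = (9 - 8.792)²/11000 = 0.000003931 W
  P_R4 = (7.365 - 0)²/11000 = 0.004931 W
  P_R5 = (9 - 8.789)²/75 = 0.0005952 W
  P_R6 = (7.342 - 0)²/4300 = 0.01254 W
  P_R7 = (9 - 8.783)²/7500 = 0.000006266 W
  P_R8 = (7.365 - 7.342)²/16 = 0.00003248 W
  P_R9 = (7.365 - 8.789)²/680 = 0.002982 W
  P_R10 = (8.792 - 8.789)²/330 = 0.00000003354 W
  P_R11 = (8.783 - 7.342)²/5100 = 0.0004074 W
  P_R12 = (8.783 - 8.789)²/7.5 = 0.000004028 W
P_total = P_R1 + P_R2 + P_R3 + P_R4 + P_R5 + P_R6 + P_R7 + P_R8 + P_R9 + P_R10 + P_R11 + P_R12 = 0.02578 W

Final answer: 0.02578 W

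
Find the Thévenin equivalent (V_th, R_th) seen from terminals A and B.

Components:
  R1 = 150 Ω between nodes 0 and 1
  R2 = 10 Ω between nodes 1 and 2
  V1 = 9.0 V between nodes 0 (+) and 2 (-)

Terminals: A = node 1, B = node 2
Step 1 — V_th is the open-circuit voltage V_A - V_B (nothing connected across the terminals).
Nodal analysis, taking node 2 as the 0 V reference.
Source V1 fixes V_0 = 9 V.
KCL at each unknown node (sum of currents leaving = 0; resistances in Ω):
  Node 1: (V_1 - 9)/150 + (V_1 - 0)/10 = 0
Collecting terms: 0.1067 × V_1 = 0.06  =>  V_1 = 0.5625 V
V_th = V_1 - V_2 = 0.5625 - 0 = 0.5625 V
Step 2 — R_th: zero the source — replace V1 by a short circuit (node 2 merges into node 0) — and find the resistance seen between A (node 1) and B (node 0).
Reduce the network between node 1 (A) and node 0 (B) by series/parallel combination:
  Rp1 = R1 ‖ R2 (parallel, both between nodes 0 and 1) = 1/(1/150 + 1/10) = 9.375 Ω
R_th = 9.375 Ω

Final answer: V_th = 0.5625 V, R_th = 9.375 Ω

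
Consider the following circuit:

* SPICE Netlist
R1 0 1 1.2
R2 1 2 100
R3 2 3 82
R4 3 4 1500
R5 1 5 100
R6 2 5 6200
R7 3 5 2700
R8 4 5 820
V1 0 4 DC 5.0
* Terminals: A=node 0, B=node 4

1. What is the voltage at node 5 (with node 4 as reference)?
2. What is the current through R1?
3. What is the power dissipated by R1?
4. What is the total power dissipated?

Nodal analysis, taking node 4 as the 0 V reference.
Source V1 fixes V_0 = 5 V.
KCL at each unknown node (sum of currents leaving = 0; resistances in Ω):
  Node 1: (V_1 - 5)/1.2 + (V_1 - V_2)/100 + (V_1 - V_5)/100 = 0
  Node 2: (V_2 - V_1)/100 + (V_2 - V_3)/82 + (V_2 - V_5)/6200 = 0
  Node 3: (V_3 - V_2)/82 + (V_3 - 0)/1500 + (V_3 - V_5)/2700 = 0
  Node 5: (V_5 - V_1)/100 + (V_5 - V_2)/6200 + (V_5 - V_3)/2700 + (V_5 - 0)/820 = 0
Collecting terms (coefficients in siemens):
  0.8533·V_1 - 0.01·V_2 - 0.01·V_5 = 4.167
  0.02236·V_2 - 0.01·V_1 - 0.0122·V_3 - 0.0001613·V_5 = 0
  0.01323·V_3 - 0.0122·V_2 - 0.0003704·V_5 = 0
  0.01175·V_5 - 0.01·V_1 - 0.0001613·V_2 - 0.0003704·V_3 = 0
Solving these 4 simultaneous equations (Gaussian elimination) gives:
  V_1 = 4.99 V, V_2 = 4.69 V, V_3 = 4.447 V, V_5 = 4.451 V
Part 1:
  Read off the nodal solution: V_5 = 4.451 V
Part 2:
  I_R1 = (V_0 - V_1)/R1 = (5 - 4.99)/1.2 = 0.008392 A
  Magnitude: I_R1 = 0.008392 A
Part 3:
  I_R1 = (V_0 - V_1)/R1 = (5 - 4.99)/1.2 = 0.008392 A
  P_R1 = I_R1² × R1 = (0.008392)² × 1.2 = 0.00008452 W
Part 4:
  Power in each resistor, P = (ΔV)²/R:
    P_R1 = (5 - 4.99)²/1.2 = 0.00008452 W
    P_R2 = (4.99 - 4.69)²/100 = 0.0009009 W
    P_R3 = (4.69 - 4.447)²/82 = 0.0007199 W
    P_R4 = (4.447 - 0)²/1500 = 0.01318 W
    P_R5 = (4.99 - 4.451)²/100 = 0.002906 W
    P_R6 = (4.69 - 4.451)²/6200 = 0.000009207 W
    P_R7 = (4.447 - 4.451)²/2700 = 0.000000006057 W
    P_R8 = (0 - 4.451)²/820 = 0.02416 W
  P_total = P_R1 + P_R2 + P_R3 + P_R4 + P_R5 + P_R6 + P_R7 + P_R8 = 0.04196 W

Final answers:
1. V_5 = 4.451 V
2. I_R1 = 0.008392 A
3. P_R1 = 8.452e-05 W
4. P_total = 0.04196 W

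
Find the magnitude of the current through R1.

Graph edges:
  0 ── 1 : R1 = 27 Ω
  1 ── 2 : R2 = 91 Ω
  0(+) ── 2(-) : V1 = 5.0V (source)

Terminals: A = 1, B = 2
Nodal analysis, taking node 2 as the 0 V reference.
Source V1 fixes V_0 = 5 V.
KCL at each unknown node (sum of currents leaving = 0; resistances in Ω):
  Node 1: (V_1 - 5)/27 + (V_1 - 0)/91 = 0
Collecting terms: 0.04803 × V_1 = 0.1852  =>  V_1 = 3.856 V
I_R1 = (V_0 - V_1)/R1 = (5 - 3.856)/27 = 0.04237 A
|I_R1| = 0.04237 A

Final answer: |I_R1| = 0.04237 A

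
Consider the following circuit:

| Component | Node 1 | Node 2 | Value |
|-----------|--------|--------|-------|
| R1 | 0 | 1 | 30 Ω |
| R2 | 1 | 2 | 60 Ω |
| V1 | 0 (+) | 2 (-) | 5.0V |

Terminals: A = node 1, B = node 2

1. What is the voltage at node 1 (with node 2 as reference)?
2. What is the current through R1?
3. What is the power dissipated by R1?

Nodal analysis, taking node 2 as the 0 V reference.
Source V1 fixes V_0 = 5 V.
KCL at each unknown node (sum of currents leaving = 0; resistances in Ω):
  Node 1: (V_1 - 5)/30 + (V_1 - 0)/60 = 0
Collecting terms: 0.05 × V_1 = 0.1667  =>  V_1 = 3.333 V
Part 1:
  Read off the nodal solution: V_1 = 3.333 V
Part 2:
  I_R1 = (V_0 - V_1)/R1 = (5 - 3.333)/30 = 0.05556 A
  Magnitude: I_R1 = 0.05556 A
Part 3:
  I_R1 = (V_0 - V_1)/R1 = (5 - 3.333)/30 = 0.05556 A
  P_R1 = I_R1² × R1 = (0.05556)² × 30 = 0.09259 W

Final answers:
1. V_1 = 3.333 V
2. I_R1 = 0.05556 A
3. P_R1 = 0.09259 W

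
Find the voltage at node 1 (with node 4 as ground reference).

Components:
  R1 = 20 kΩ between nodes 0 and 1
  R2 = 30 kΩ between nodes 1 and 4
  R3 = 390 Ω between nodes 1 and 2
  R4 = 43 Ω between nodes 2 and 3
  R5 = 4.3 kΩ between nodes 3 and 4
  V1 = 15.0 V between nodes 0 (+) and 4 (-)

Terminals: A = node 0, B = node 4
Nodal analysis, taking node 4 as the 0 V reference.
Source V1 fixes V_0 = 15 V.
KCL at each unknown node (sum of currents leaving = 0; resistances in Ω):
  Node 1: (V_1 - 15)/20000 + (V_1 - 0)/30000 + (V_1 - V_2)/390 = 0
  Node 2: (V_2 - V_1)/390 + (V_2 - V_3)/43 = 0
  Node 3: (V_3 - V_2)/43 + (V_3 - 0)/4300 = 0
Collecting terms (coefficients in siemens):
  0.002647·V_1 - 0.002564·V_2 = 0.00075
  0.02582·V_2 - 0.002564·V_1 - 0.02326·V_3 = 0
  0.02349·V_3 - 0.02326·V_2 = 0
Solving these 3 simultaneous equations (Gaussian elimination) gives:
  V_1 = 2.546 V, V_2 = 2.336 V, V_3 = 2.313 V
The requested potential is V_1 = 2.546 V.

Final answer: V_1 = 2.546 V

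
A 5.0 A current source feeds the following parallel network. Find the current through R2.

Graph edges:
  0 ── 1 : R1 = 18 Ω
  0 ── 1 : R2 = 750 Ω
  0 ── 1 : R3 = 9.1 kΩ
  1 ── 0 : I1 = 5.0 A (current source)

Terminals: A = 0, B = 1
All resistors sit directly between nodes 0 and 1, so they are in parallel and share one voltage V; the full source current 5 A splits among them.
1/R_par = 1/18 + 1/750 + 1/9100 = 0.057 S  =>  R_par = 17.54 Ω
V = I × R_par = 5 × 17.54 = 87.72 V
I_R2 = V/R2 = 87.72/750 = 0.117 A

Final answer: 0.117 A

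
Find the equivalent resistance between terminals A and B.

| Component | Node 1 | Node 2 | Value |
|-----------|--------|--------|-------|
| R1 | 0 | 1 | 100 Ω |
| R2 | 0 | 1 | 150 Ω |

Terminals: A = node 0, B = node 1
Reduce the network between node 0 (A) and node 1 (B) by series/parallel combination:
  Rp1 = R1 ‖ R2 (parallel, both between nodes 0 and 1) = 1/(1/100 + 1/150) = 60 Ω
R_eq = 60 Ω

Final answer: 60 Ω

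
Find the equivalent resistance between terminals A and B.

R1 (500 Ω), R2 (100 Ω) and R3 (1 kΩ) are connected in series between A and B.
Reduce the network between node 0 (A) and node 3 (B) by series/parallel combination:
  Rs1 = R1 + R2 (series, joined only at node 1) = 500 + 100 = 600 Ω
  Rs2 = R3 + Rs1 (series, joined only at node 2) = 1000 + 600 = 1600 Ω
R_eq = 1.6 kΩ

Final answer: 1.6 kΩ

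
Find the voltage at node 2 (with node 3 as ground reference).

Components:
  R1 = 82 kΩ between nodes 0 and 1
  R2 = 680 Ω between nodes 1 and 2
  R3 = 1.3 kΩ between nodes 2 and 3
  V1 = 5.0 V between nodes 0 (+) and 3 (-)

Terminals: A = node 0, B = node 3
Nodal analysis, taking node 3 as the 0 V reference.
Source V1 fixes V_0 = 5 V.
KCL at each unknown node (sum of currents leaving = 0; resistances in Ω):
  Node 1: (V_1 - 5)/82000 + (V_1 - V_2)/680 = 0
  Node 2: (V_2 - V_1)/680 + (V_2 - 0)/1300 = 0
Collecting terms (coefficients in siemens):
  0.001483·V_1 - 0.001471·V_2 = 0.00006098
  0.00224·V_2 - 0.001471·V_1 = 0
Determinant D = (0.001483)(0.00224) - (-0.001471)(-0.001471) = 0.000001159
V_1 = [(0.00006098)(0.00224) - (-0.001471)(0)]/D = 0.1179 V
V_2 = [(0.001483)(0) - (0.00006098)(-0.001471)]/D = 0.0774 V
The requested potential is V_2 = 0.0774 V.

Final answer: V_2 = 0.0774 V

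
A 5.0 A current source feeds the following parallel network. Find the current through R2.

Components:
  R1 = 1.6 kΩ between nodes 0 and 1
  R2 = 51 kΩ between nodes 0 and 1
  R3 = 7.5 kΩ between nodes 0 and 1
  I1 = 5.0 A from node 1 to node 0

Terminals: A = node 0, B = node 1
All resistors sit directly between nodes 0 and 1, so they are in parallel and share one voltage V; the full source current 5 A splits among them.
1/R_par = 1/1600 + 1/51000 + 1/7500 = 0.0007779 S  =>  R_par = 1285 Ω
V = I × R_par = 5 × 1285 = 6427 V
I_R2 = V/R2 = 6427/51000 = 0.126 A

Final answer: 0.126 A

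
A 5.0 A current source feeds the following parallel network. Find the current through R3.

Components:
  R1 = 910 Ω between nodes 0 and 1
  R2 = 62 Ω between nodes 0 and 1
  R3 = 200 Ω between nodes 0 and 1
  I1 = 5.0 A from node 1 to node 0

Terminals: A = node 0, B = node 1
All resistors sit directly between nodes 0 and 1, so they are in parallel and share one voltage V; the full source current 5 A splits among them.
1/R_par = 1/910 + 1/62 + 1/200 = 0.02223 S  =>  R_par = 44.99 Ω
V = I × R_par = 5 × 44.99 = 224.9 V
I_R3 = V/R3 = 224.9/200 = 1.125 A

Final answer: 1.125 A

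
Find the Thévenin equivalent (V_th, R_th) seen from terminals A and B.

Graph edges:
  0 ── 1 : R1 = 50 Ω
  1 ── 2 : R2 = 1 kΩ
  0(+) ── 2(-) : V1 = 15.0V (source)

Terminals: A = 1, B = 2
Step 1 — V_th is the open-circuit voltage V_A - V_B (nothing connected across the terminals).
Nodal analysis, taking node 2 as the 0 V reference.
Source V1 fixes V_0 = 15 V.
KCL at each unknown node (sum of currents leaving = 0; resistances in Ω):
  Node 1: (V_1 - 15)/50 + (V_1 - 0)/1000 = 0
Collecting terms: 0.021 × V_1 = 0.3  =>  V_1 = 14.29 V
V_th = V_1 - V_2 = 14.29 - 0 = 14.29 V
Step 2 — R_th: zero the source — replace V1 by a short circuit (node 2 merges into node 0) — and find the resistance seen between A (node 1) and B (node 0).
Reduce the network between node 1 (A) and node 0 (B) by series/parallel combination:
  Rp1 = R1 ‖ R2 (parallel, both between nodes 0 and 1) = 1/(1/50 + 1/1000) = 47.62 Ω
R_th = 47.62 Ω

Final answer: V_th = 14.29 V, R_th = 47.62 Ω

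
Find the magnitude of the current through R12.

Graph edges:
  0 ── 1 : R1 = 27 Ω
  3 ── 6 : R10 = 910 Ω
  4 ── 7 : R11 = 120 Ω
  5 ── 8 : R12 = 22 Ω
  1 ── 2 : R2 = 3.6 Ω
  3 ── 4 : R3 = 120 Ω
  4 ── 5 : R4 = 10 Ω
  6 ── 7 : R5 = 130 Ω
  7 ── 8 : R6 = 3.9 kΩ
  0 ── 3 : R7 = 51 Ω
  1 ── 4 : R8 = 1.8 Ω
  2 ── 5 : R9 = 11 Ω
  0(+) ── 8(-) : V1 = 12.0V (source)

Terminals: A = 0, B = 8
Nodal analysis, taking node 8 as the 0 V reference.
Source V1 fixes V_0 = 12 V.
KCL at each unknown node (sum of currents leaving = 0; resistances in Ω):
  Node 1: (V_1 - 12)/27 + (V_1 - V_2)/3.6 + (V_1 - V_4)/1.8 = 0
  Node 2: (V_2 - V_1)/3.6 + (V_2 - V_5)/11 = 0
  Node 3: (V_3 - V_4)/120 + (V_3 - 12)/51 + (V_3 - V_6)/910 = 0
  Node 4: (V_4 - V_3)/120 + (V_4 - V_5)/10 + (V_4 - V_1)/1.8 + (V_4 - V_7)/120 = 0
  Node 5: (V_5 - V_4)/10 + (V_5 - V_2)/11 + (V_5 - 0)/22 = 0
  Node 6: (V_6 - V_7)/130 + (V_6 - V_3)/910 = 0
  Node 7: (V_7 - V_6)/130 + (V_7 - 0)/3900 + (V_7 - V_4)/120 = 0
Collecting terms (coefficients in siemens):
  0.8704·V_1 - 0.2778·V_2 - 0.5556·V_4 = 0.4444
  0.3687·V_2 - 0.2778·V_1 - 0.09091·V_5 = 0
  0.02904·V_3 - 0.008333·V_4 - 0.001099·V_6 = 0.2353
  0.6722·V_4 - 0.5556·V_1 - 0.008333·V_3 - 0.1·V_5 - 0.008333·V_7 = 0
  0.2364·V_5 - 0.09091·V_2 - 0.1·V_4 = 0
  0.008791·V_6 - 0.001099·V_3 - 0.007692·V_7 = 0
  0.01628·V_7 - 0.008333·V_4 - 0.007692·V_6 = 0
Solving these 7 simultaneous equations (Gaussian elimination) gives:
  V_1 = 6.61 V, V_2 = 6.244 V, V_3 = 10.22 V, V_4 = 6.434 V
  V_5 = 5.123 V, V_6 = 7.089 V, V_7 = 6.642 V
I_R12 = (V_5 - V_8)/R12 = (5.123 - 0)/22 = 0.2329 A
|I_R12| = 0.2329 A

Final answer: |I_R12| = 0.2329 A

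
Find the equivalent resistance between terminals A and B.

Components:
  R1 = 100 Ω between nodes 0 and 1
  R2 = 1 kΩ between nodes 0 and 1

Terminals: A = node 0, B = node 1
Reduce the network between node 0 (A) and node 1 (B) by series/parallel combination:
  Rp1 = R1 ‖ R2 (parallel, both between nodes 0 and 1) = 1/(1/100 + 1/1000) = 90.91 Ω
R_eq = 90.91 Ω

Final answer: 90.91 Ω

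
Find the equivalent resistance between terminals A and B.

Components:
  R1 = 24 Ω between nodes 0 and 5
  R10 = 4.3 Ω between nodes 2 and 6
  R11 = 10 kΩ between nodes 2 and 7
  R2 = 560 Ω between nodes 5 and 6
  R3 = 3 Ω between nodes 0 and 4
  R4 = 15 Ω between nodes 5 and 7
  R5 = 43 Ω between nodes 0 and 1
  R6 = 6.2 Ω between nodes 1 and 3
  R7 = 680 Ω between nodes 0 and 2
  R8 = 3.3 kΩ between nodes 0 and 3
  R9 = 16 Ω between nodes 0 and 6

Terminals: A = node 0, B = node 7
The network is not a plain series/parallel combination. Inject a 1 A test current into terminal A (node 0) and return it from terminal B (node 7); then R_eq = V_A / (1 A).
Nodal analysis, taking node 7 as the 0 V reference.
Current source I_test pushes 1 A into node 0 and draws it out of node 7.
KCL at each unknown node (sum of currents leaving = 0; resistances in Ω):
  Node 0: (V_0 - V_5)/24 + (V_0 - V_4)/3 + (V_0 - V_1)/43 + (V_0 - V_2)/680 + (V_0 - V_3)/3300 + (V_0 - V_6)/16 - 1 = 0
  Node 1: (V_1 - V_0)/43 + (V_1 - V_3)/6.2 = 0
  Node 2: (V_2 - V_0)/680 + (V_2 - V_6)/4.3 + (V_2 - 0)/10000 = 0
  Node 3: (V_3 - V_0)/3300 + (V_3 - V_1)/6.2 = 0
  Node 4: (V_4 - V_0)/3 = 0
  Node 5: (V_5 - V_0)/24 + (V_5 - V_6)/560 + (V_5 - 0)/15 = 0
  Node 6: (V_6 - V_0)/16 + (V_6 - V_2)/4.3 + (V_6 - V_5)/560 = 0
Collecting terms (coefficients in siemens):
  0.4625·V_0 - 0.02326·V_1 - 0.001471·V_2 - 0.000303·V_3 - 0.3333·V_4 - 0.04167·V_5 - 0.0625·V_6 = 1
  0.1845·V_1 - 0.02326·V_0 - 0.1613·V_3 = 0
  0.2341·V_2 - 0.001471·V_0 - 0.2326·V_6 = 0
  0.1616·V_3 - 0.000303·V_0 - 0.1613·V_1 = 0
  0.3333·V_4 - 0.3333·V_0 = 0
  0.1101·V_5 - 0.04167·V_0 - 0.001786·V_6 = 0
  0.2968·V_6 - 0.0625·V_0 - 0.2326·V_2 - 0.001786·V_5 = 0
Solving these 7 simultaneous equations (Gaussian elimination) gives:
  V_0 = 37.9 V, V_1 = 37.9 V, V_2 = 37.21 V, V_3 = 37.9 V
  V_4 = 37.9 V, V_5 = 14.94 V, V_6 = 37.22 V
R_eq = V_0 / 1 A = 37.9 Ω

Final answer: 37.9 Ω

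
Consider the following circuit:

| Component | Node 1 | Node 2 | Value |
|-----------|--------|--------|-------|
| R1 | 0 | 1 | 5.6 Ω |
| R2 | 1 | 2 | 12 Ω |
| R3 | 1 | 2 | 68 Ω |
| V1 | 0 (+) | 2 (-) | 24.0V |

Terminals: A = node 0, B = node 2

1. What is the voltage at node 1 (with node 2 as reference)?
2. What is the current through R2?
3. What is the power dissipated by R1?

Nodal analysis, taking node 2 as the 0 V reference.
Source V1 fixes V_0 = 24 V.
KCL at each unknown node (sum of currents leaving = 0; resistances in Ω):
  Node 1: (V_1 - 24)/5.6 + (V_1 - 0)/12 + (V_1 - 0)/68 = 0
Collecting terms: 0.2766 × V_1 = 4.286  =>  V_1 = 15.49 V
Part 1:
  Read off the nodal solution: V_1 = 15.49 V
Part 2:
  I_R2 = (V_1 - V_2)/R2 = (15.49 - 0)/12 = 1.291 A
  Magnitude: I_R2 = 1.291 A
Part 3:
  I_R1 = (V_0 - V_1)/R1 = (24 - 15.49)/5.6 = 1.519 A
  P_R1 = I_R1² × R1 = (1.519)² × 5.6 = 12.92 W

Final answers:
1. V_1 = 15.49 V
2. I_R2 = 1.291 A
3. P_R1 = 12.92 W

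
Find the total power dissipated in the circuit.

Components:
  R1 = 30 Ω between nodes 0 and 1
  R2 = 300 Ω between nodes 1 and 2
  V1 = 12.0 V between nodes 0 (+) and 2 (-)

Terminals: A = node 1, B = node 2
Nodal analysis, taking node 2 as the 0 V reference.
Source V1 fixes V_0 = 12 V.
KCL at each unknown node (sum of currents leaving = 0; resistances in Ω):
  Node 1: (V_1 - 12)/30 + (V_1 - 0)/300 = 0
Collecting terms: 0.03667 × V_1 = 0.4  =>  V_1 = 10.91 V
Power in each resistor, P = (ΔV)²/R:
  P_R1 = (12 - 10.91)²/30 = 0.03967 W
  P_R2 = (10.91 - 0)²/300 = 0.3967 W
P_total = P_R1 + P_R2 = 0.4364 W

Final answer: 0.4364 W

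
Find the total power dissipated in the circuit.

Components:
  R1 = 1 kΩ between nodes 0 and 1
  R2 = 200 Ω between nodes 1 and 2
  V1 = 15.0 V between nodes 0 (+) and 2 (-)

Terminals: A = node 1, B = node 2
Nodal analysis, taking node 2 as the 0 V reference.
Source V1 fixes V_0 = 15 V.
KCL at each unknown node (sum of currents leaving = 0; resistances in Ω):
  Node 1: (V_1 - 15)/1000 + (V_1 - 0)/200 = 0
Collecting terms: 0.006 × V_1 = 0.015  =>  V_1 = 2.5 V
Power in each resistor, P = (ΔV)²/R:
  P_R1 = (15 - 2.5)²/1000 = 0.1562 W
  P_R2 = (2.5 - 0)²/200 = 0.03125 W
P_total = P_R1 + P_R2 = 0.1875 W

Final answer: 0.1875 W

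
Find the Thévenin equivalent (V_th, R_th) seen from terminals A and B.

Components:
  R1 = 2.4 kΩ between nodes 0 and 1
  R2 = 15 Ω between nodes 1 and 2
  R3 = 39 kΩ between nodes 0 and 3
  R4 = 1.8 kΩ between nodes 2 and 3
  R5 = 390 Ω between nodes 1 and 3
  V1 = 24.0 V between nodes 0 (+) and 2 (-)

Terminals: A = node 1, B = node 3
Step 1 — V_th is the open-circuit voltage V_A - V_B (nothing connected across the terminals).
Nodal analysis, taking node 2 as the 0 V reference.
Source V1 fixes V_0 = 24 V.
KCL at each unknown node (sum of currents leaving = 0; resistances in Ω):
  Node 1: (V_1 - 24)/2400 + (V_1 - 0)/15 + (V_1 - V_3)/390 = 0
  Node 3: (V_3 - 24)/39000 + (V_3 - 0)/1800 + (V_3 - V_1)/390 = 0
Collecting terms (coefficients in siemens):
  0.06965·V_1 - 0.002564·V_3 = 0.01
  0.003145·V_3 - 0.002564·V_1 = 0.0006154
Determinant D = (0.06965)(0.003145) - (-0.002564)(-0.002564) = 0.0002125
V_1 = [(0.01)(0.003145) - (-0.002564)(0.0006154)]/D = 0.1554 V
V_3 = [(0.06965)(0.0006154) - (0.01)(-0.002564)]/D = 0.3224 V
V_th = V_1 - V_3 = 0.1554 - 0.3224 = -0.1669 V
Step 2 — R_th: zero the source — replace V1 by a short circuit (node 2 merges into node 0) — and find the resistance seen between A (node 1) and B (node 3).
Reduce the network between node 1 (A) and node 3 (B) by series/parallel combination:
  Rp1 = R1 ‖ R2 (parallel, both between nodes 0 and 1) = 1/(1/2400 + 1/15) = 14.91 Ω
  Rp2 = R3 ‖ R4 (parallel, both between nodes 0 and 3) = 1/(1/39000 + 1/1800) = 1721 Ω
  Rs1 = Rp1 + Rp2 (series, joined only at node 0) = 14.91 + 1721 = 1735 Ω
  Rp3 = R5 ‖ Rs1 (parallel, both between nodes 1 and 3) = 1/(1/390 + 1/1735) = 318.4 Ω
R_th = 318.4 Ω

Final answer: V_th = -0.1669 V, R_th = 318.4 Ω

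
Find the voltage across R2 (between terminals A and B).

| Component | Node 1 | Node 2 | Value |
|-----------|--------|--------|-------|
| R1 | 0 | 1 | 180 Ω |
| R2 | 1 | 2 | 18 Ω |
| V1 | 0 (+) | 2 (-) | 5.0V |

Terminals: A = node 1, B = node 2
R1 and R2 are in series across V1 (node 0 → node 1 → node 2), and the output A–B is taken across R2, so this is a voltage divider.
Series current: I = V1/(R1 + R2) = 5/(180 + 18) = 5/198 = 0.02525 A
V_R2 = I × R2 = V1 × R2/(R1 + R2) = 5 × 18/198 = 0.4545 V

Final answer: 0.4545 V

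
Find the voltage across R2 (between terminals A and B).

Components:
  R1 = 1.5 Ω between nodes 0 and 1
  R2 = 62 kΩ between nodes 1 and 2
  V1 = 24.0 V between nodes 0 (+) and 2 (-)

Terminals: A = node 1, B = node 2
R1 and R2 are in series across V1 (node 0 → node 1 → node 2), and the output A–B is taken across R2, so this is a voltage divider.
Series current: I = V1/(R1 + R2) = 24/(1.5 + 62000) = 24/62000 = 0.0003871 A
V_R2 = I × R2 = V1 × R2/(R1 + R2) = 24 × 62000/62000 = 24 V

Final answer: 24 V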